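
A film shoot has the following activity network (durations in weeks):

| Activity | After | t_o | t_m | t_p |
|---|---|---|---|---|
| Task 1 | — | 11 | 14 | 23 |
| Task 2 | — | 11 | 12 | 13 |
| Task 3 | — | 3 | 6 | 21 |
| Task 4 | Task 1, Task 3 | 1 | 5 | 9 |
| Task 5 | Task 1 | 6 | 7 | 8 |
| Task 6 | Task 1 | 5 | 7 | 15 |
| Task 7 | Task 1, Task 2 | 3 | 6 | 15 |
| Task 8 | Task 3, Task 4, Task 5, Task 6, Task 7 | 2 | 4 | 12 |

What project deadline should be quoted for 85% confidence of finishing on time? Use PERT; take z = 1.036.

te_Task 1 = (11 + 4·14 + 23)/6 = 90/6 = 15; σ²_Task 1 = ((23−11)/6)² = 4.000
te_Task 2 = (11 + 4·12 + 13)/6 = 72/6 = 12; σ²_Task 2 = ((13−11)/6)² = 0.111
te_Task 3 = (3 + 4·6 + 21)/6 = 48/6 = 8; σ²_Task 3 = ((21−3)/6)² = 9.000
te_Task 4 = (1 + 4·5 + 9)/6 = 30/6 = 5; σ²_Task 4 = ((9−1)/6)² = 1.778
te_Task 5 = (6 + 4·7 + 8)/6 = 42/6 = 7; σ²_Task 5 = ((8−6)/6)² = 0.111
te_Task 6 = (5 + 4·7 + 15)/6 = 48/6 = 8; σ²_Task 6 = ((15−5)/6)² = 2.778
te_Task 7 = (3 + 4·6 + 15)/6 = 42/6 = 7; σ²_Task 7 = ((15−3)/6)² = 4.000
te_Task 8 = (2 + 4·4 + 12)/6 = 30/6 = 5; σ²_Task 8 = ((12−2)/6)² = 2.778

Forward pass:
ES_Task 1 = 0; EF_Task 1 = 15
ES_Task 2 = 0; EF_Task 2 = 12
ES_Task 3 = 0; EF_Task 3 = 8
ES_Task 4 = max(EF_Task 1=15, EF_Task 3=8) = 15; EF_Task 4 = 15+5 = 20
ES_Task 5 = 15; EF_Task 5 = 15+7 = 22
ES_Task 6 = 15; EF_Task 6 = 15+8 = 23
ES_Task 7 = max(EF_Task 1=15, EF_Task 2=12) = 15; EF_Task 7 = 15+7 = 22
ES_Task 8 = max(EF_Task 3=8, EF_Task 4=20, EF_Task 5=22, EF_Task 6=23, EF_Task 7=22) = 23; EF_Task 8 = 23+5 = 28
Expected project duration μ = 28 weeks. Critical path: Task 1 → Task 6 → Task 8.

Variance along critical path = 4.000 + 2.778 + 2.778 = 9.556; σ = 3.091 weeks.
D = μ + z·σ = 28 + 1.036·3.091 = 31.2 weeks

31.2 weeks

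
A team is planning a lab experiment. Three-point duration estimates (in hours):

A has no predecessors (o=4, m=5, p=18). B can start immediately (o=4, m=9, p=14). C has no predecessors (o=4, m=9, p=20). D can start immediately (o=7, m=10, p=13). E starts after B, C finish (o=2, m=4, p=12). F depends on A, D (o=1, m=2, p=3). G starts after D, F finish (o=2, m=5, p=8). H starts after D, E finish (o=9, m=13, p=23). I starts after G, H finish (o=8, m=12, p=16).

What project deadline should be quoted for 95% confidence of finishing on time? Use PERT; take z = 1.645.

47.8 hours

te_A = (4 + 4·5 + 18)/6 = 42/6 = 7; σ²_A = ((18−4)/6)² = 5.444
te_B = (4 + 4·9 + 14)/6 = 54/6 = 9; σ²_B = ((14−4)/6)² = 2.778
te_C = (4 + 4·9 + 20)/6 = 60/6 = 10; σ²_C = ((20−4)/6)² = 7.111
te_D = (7 + 4·10 + 13)/6 = 60/6 = 10; σ²_D = ((13−7)/6)² = 1.000
te_E = (2 + 4·4 + 12)/6 = 30/6 = 5; σ²_E = ((12−2)/6)² = 2.778
te_F = (1 + 4·2 + 3)/6 = 12/6 = 2; σ²_F = ((3−1)/6)² = 0.111
te_G = (2 + 4·5 + 8)/6 = 30/6 = 5; σ²_G = ((8−2)/6)² = 1.000
te_H = (9 + 4·13 + 23)/6 = 84/6 = 14; σ²_H = ((23−9)/6)² = 5.444
te_I = (8 + 4·12 + 16)/6 = 72/6 = 12; σ²_I = ((16−8)/6)² = 1.778

Forward pass:
ES_A = 0; EF_A = 7
ES_B = 0; EF_B = 9
ES_C = 0; EF_C = 10
ES_D = 0; EF_D = 10
ES_E = max(EF_B=9, EF_C=10) = 10; EF_E = 10+5 = 15
ES_F = max(EF_A=7, EF_D=10) = 10; EF_F = 10+2 = 12
ES_G = max(EF_D=10, EF_F=12) = 12; EF_G = 12+5 = 17
ES_H = max(EF_D=10, EF_E=15) = 15; EF_H = 15+14 = 29
ES_I = max(EF_G=17, EF_H=29) = 29; EF_I = 29+12 = 41
Expected project duration μ = 41 hours. Critical path: C → E → H → I.

Variance along critical path = 7.111 + 2.778 + 5.444 + 1.778 = 17.111; σ = 4.137 hours.
D = μ + z·σ = 41 + 1.645·4.137 = 47.8 hours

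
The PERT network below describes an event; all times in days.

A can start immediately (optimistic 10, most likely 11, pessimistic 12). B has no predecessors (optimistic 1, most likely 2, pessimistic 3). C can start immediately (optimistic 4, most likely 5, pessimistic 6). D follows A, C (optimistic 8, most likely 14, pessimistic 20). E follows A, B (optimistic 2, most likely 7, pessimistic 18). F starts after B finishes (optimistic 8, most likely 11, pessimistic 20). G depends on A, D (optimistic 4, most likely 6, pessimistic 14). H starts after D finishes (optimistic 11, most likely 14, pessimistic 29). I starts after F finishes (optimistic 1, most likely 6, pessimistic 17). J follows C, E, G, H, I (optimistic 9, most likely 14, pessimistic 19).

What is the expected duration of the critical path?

55 days

te_A = (10 + 4·11 + 12)/6 = 66/6 = 11
te_B = (1 + 4·2 + 3)/6 = 12/6 = 2
te_C = (4 + 4·5 + 6)/6 = 30/6 = 5
te_D = (8 + 4·14 + 20)/6 = 84/6 = 14
te_E = (2 + 4·7 + 18)/6 = 48/6 = 8
te_F = (8 + 4·11 + 20)/6 = 72/6 = 12
te_G = (4 + 4·6 + 14)/6 = 42/6 = 7
te_H = (11 + 4·14 + 29)/6 = 96/6 = 16
te_I = (1 + 4·6 + 17)/6 = 42/6 = 7
te_J = (9 + 4·14 + 19)/6 = 84/6 = 14

Forward pass:
ES_A = 0; EF_A = 11
ES_B = 0; EF_B = 2
ES_C = 0; EF_C = 5
ES_D = max(EF_A=11, EF_C=5) = 11; EF_D = 11+14 = 25
ES_E = max(EF_A=11, EF_B=2) = 11; EF_E = 11+8 = 19
ES_F = 2; EF_F = 2+12 = 14
ES_G = max(EF_A=11, EF_D=25) = 25; EF_G = 25+7 = 32
ES_H = 25; EF_H = 25+16 = 41
ES_I = 14; EF_I = 14+7 = 21
ES_J = max(EF_C=5, EF_E=19, EF_G=32, EF_H=41, EF_I=21) = 41; EF_J = 41+14 = 55
Expected project duration μ = 55 days. Critical path: A → D → H → J.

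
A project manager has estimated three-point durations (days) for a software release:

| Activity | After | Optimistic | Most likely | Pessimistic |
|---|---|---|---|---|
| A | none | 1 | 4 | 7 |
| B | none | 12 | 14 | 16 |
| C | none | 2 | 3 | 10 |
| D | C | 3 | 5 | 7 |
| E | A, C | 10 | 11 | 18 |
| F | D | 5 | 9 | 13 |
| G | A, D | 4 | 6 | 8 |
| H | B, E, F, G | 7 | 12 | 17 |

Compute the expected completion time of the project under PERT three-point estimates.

30 days

te_A = (1 + 4·4 + 7)/6 = 24/6 = 4
te_B = (12 + 4·14 + 16)/6 = 84/6 = 14
te_C = (2 + 4·3 + 10)/6 = 24/6 = 4
te_D = (3 + 4·5 + 7)/6 = 30/6 = 5
te_E = (10 + 4·11 + 18)/6 = 72/6 = 12
te_F = (5 + 4·9 + 13)/6 = 54/6 = 9
te_G = (4 + 4·6 + 8)/6 = 36/6 = 6
te_H = (7 + 4·12 + 17)/6 = 72/6 = 12

Forward pass:
ES_A = 0; EF_A = 4
ES_B = 0; EF_B = 14
ES_C = 0; EF_C = 4
ES_D = 4; EF_D = 4+5 = 9
ES_E = max(EF_A=4, EF_C=4) = 4; EF_E = 4+12 = 16
ES_F = 9; EF_F = 9+9 = 18
ES_G = max(EF_A=4, EF_D=9) = 9; EF_G = 9+6 = 15
ES_H = max(EF_B=14, EF_E=16, EF_F=18, EF_G=15) = 18; EF_H = 18+12 = 30
Expected project duration μ = 30 days. Critical path: C → D → F → H.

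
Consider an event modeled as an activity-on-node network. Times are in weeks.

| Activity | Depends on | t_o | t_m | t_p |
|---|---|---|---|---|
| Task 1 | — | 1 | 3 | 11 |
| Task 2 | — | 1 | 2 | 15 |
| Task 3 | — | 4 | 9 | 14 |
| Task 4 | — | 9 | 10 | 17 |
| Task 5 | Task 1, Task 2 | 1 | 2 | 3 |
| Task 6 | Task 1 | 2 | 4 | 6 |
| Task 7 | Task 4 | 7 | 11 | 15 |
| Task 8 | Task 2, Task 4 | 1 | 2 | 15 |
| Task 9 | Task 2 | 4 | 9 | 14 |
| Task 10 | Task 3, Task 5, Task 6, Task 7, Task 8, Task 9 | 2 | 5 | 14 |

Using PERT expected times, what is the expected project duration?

28 weeks

te_Task 1 = (1 + 4·3 + 11)/6 = 24/6 = 4
te_Task 2 = (1 + 4·2 + 15)/6 = 24/6 = 4
te_Task 3 = (4 + 4·9 + 14)/6 = 54/6 = 9
te_Task 4 = (9 + 4·10 + 17)/6 = 66/6 = 11
te_Task 5 = (1 + 4·2 + 3)/6 = 12/6 = 2
te_Task 6 = (2 + 4·4 + 6)/6 = 24/6 = 4
te_Task 7 = (7 + 4·11 + 15)/6 = 66/6 = 11
te_Task 8 = (1 + 4·2 + 15)/6 = 24/6 = 4
te_Task 9 = (4 + 4·9 + 14)/6 = 54/6 = 9
te_Task 10 = (2 + 4·5 + 14)/6 = 36/6 = 6

Forward pass:
ES_Task 1 = 0; EF_Task 1 = 4
ES_Task 2 = 0; EF_Task 2 = 4
ES_Task 3 = 0; EF_Task 3 = 9
ES_Task 4 = 0; EF_Task 4 = 11
ES_Task 5 = max(EF_Task 1=4, EF_Task 2=4) = 4; EF_Task 5 = 4+2 = 6
ES_Task 6 = 4; EF_Task 6 = 4+4 = 8
ES_Task 7 = 11; EF_Task 7 = 11+11 = 22
ES_Task 8 = max(EF_Task 2=4, EF_Task 4=11) = 11; EF_Task 8 = 11+4 = 15
ES_Task 9 = 4; EF_Task 9 = 4+9 = 13
ES_Task 10 = max(EF_Task 3=9, EF_Task 5=6, EF_Task 6=8, EF_Task 7=22, EF_Task 8=15, EF_Task 9=13) = 22; EF_Task 10 = 22+6 = 28
Expected project duration μ = 28 weeks. Critical path: Task 4 → Task 7 → Task 10.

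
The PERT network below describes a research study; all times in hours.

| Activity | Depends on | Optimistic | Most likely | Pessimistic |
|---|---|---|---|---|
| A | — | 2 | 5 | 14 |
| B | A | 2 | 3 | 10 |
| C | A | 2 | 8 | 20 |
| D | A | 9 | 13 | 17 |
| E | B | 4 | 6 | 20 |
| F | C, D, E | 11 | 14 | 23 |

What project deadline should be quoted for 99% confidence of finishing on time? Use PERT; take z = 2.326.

41.3 hours

te_A = (2 + 4·5 + 14)/6 = 36/6 = 6; σ²_A = ((14−2)/6)² = 4.000
te_B = (2 + 4·3 + 10)/6 = 24/6 = 4; σ²_B = ((10−2)/6)² = 1.778
te_C = (2 + 4·8 + 20)/6 = 54/6 = 9; σ²_C = ((20−2)/6)² = 9.000
te_D = (9 + 4·13 + 17)/6 = 78/6 = 13; σ²_D = ((17−9)/6)² = 1.778
te_E = (4 + 4·6 + 20)/6 = 48/6 = 8; σ²_E = ((20−4)/6)² = 7.111
te_F = (11 + 4·14 + 23)/6 = 90/6 = 15; σ²_F = ((23−11)/6)² = 4.000

Forward pass:
ES_A = 0; EF_A = 6
ES_B = 6; EF_B = 6+4 = 10
ES_C = 6; EF_C = 6+9 = 15
ES_D = 6; EF_D = 6+13 = 19
ES_E = 10; EF_E = 10+8 = 18
ES_F = max(EF_C=15, EF_D=19, EF_E=18) = 19; EF_F = 19+15 = 34
Expected project duration μ = 34 hours. Critical path: A → D → F.

Variance along critical path = 4.000 + 1.778 + 4.000 = 9.778; σ = 3.127 hours.
D = μ + z·σ = 34 + 2.326·3.127 = 41.3 hours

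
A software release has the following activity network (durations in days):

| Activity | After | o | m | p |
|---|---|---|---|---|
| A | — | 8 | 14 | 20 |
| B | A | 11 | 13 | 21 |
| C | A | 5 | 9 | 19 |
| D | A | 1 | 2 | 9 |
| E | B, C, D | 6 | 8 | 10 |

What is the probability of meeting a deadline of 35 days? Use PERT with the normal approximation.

0.355

te_A = (8 + 4·14 + 20)/6 = 84/6 = 14; σ²_A = ((20−8)/6)² = 4.000
te_B = (11 + 4·13 + 21)/6 = 84/6 = 14; σ²_B = ((21−11)/6)² = 2.778
te_C = (5 + 4·9 + 19)/6 = 60/6 = 10; σ²_C = ((19−5)/6)² = 5.444
te_D = (1 + 4·2 + 9)/6 = 18/6 = 3; σ²_D = ((9−1)/6)² = 1.778
te_E = (6 + 4·8 + 10)/6 = 48/6 = 8; σ²_E = ((10−6)/6)² = 0.444

Forward pass:
ES_A = 0; EF_A = 14
ES_B = 14; EF_B = 14+14 = 28
ES_C = 14; EF_C = 14+10 = 24
ES_D = 14; EF_D = 14+3 = 17
ES_E = max(EF_B=28, EF_C=24, EF_D=17) = 28; EF_E = 28+8 = 36
Expected project duration μ = 36 days. Critical path: A → B → E.

Variance along critical path = 4.000 + 2.778 + 0.444 = 7.222; σ = √7.222 = 2.687 days.
Z = (35 − 36) / 2.687 = -0.372
P(T ≤ 35) = Φ(-0.372) ≈ 0.355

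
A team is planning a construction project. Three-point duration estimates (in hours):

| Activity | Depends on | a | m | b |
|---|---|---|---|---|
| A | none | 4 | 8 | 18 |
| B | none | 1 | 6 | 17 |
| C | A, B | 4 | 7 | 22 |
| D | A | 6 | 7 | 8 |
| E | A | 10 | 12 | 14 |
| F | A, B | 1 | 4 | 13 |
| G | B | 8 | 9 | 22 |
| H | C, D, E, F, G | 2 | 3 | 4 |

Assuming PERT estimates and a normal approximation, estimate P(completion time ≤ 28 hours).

te_A = (4 + 4·8 + 18)/6 = 54/6 = 9; σ²_A = ((18−4)/6)² = 5.444
te_B = (1 + 4·6 + 17)/6 = 42/6 = 7; σ²_B = ((17−1)/6)² = 7.111
te_C = (4 + 4·7 + 22)/6 = 54/6 = 9; σ²_C = ((22−4)/6)² = 9.000
te_D = (6 + 4·7 + 8)/6 = 42/6 = 7; σ²_D = ((8−6)/6)² = 0.111
te_E = (10 + 4·12 + 14)/6 = 72/6 = 12; σ²_E = ((14−10)/6)² = 0.444
te_F = (1 + 4·4 + 13)/6 = 30/6 = 5; σ²_F = ((13−1)/6)² = 4.000
te_G = (8 + 4·9 + 22)/6 = 66/6 = 11; σ²_G = ((22−8)/6)² = 5.444
te_H = (2 + 4·3 + 4)/6 = 18/6 = 3; σ²_H = ((4−2)/6)² = 0.111

Forward pass:
ES_A = 0; EF_A = 9
ES_B = 0; EF_B = 7
ES_C = max(EF_A=9, EF_B=7) = 9; EF_C = 9+9 = 18
ES_D = 9; EF_D = 9+7 = 16
ES_E = 9; EF_E = 9+12 = 21
ES_F = max(EF_A=9, EF_B=7) = 9; EF_F = 9+5 = 14
ES_G = 7; EF_G = 7+11 = 18
ES_H = max(EF_C=18, EF_D=16, EF_E=21, EF_F=14, EF_G=18) = 21; EF_H = 21+3 = 24
Expected project duration μ = 24 hours. Critical path: A → E → H.

Variance along critical path = 5.444 + 0.444 + 0.111 = 6.000; σ = √6.000 = 2.449 hours.
Z = (28 − 24) / 2.449 = 1.633
P(T ≤ 28) = Φ(1.633) ≈ 0.949

0.949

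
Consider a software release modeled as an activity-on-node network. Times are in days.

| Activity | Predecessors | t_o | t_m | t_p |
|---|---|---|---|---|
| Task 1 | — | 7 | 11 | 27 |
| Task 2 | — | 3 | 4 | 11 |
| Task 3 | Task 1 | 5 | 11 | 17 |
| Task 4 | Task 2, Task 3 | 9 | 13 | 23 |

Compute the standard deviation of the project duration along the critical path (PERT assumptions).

te_Task 1 = (7 + 4·11 + 27)/6 = 78/6 = 13; σ²_Task 1 = ((27−7)/6)² = 11.111
te_Task 2 = (3 + 4·4 + 11)/6 = 30/6 = 5; σ²_Task 2 = ((11−3)/6)² = 1.778
te_Task 3 = (5 + 4·11 + 17)/6 = 66/6 = 11; σ²_Task 3 = ((17−5)/6)² = 4.000
te_Task 4 = (9 + 4·13 + 23)/6 = 84/6 = 14; σ²_Task 4 = ((23−9)/6)² = 5.444

Forward pass:
ES_Task 1 = 0; EF_Task 1 = 13
ES_Task 2 = 0; EF_Task 2 = 5
ES_Task 3 = 13; EF_Task 3 = 13+11 = 24
ES_Task 4 = max(EF_Task 2=5, EF_Task 3=24) = 24; EF_Task 4 = 24+14 = 38
Expected project duration μ = 38 days. Critical path: Task 1 → Task 3 → Task 4.

Variance along critical path = 11.111 + 4.000 + 5.444 = 20.556
σ = √20.556 = 4.534 days

4.53 days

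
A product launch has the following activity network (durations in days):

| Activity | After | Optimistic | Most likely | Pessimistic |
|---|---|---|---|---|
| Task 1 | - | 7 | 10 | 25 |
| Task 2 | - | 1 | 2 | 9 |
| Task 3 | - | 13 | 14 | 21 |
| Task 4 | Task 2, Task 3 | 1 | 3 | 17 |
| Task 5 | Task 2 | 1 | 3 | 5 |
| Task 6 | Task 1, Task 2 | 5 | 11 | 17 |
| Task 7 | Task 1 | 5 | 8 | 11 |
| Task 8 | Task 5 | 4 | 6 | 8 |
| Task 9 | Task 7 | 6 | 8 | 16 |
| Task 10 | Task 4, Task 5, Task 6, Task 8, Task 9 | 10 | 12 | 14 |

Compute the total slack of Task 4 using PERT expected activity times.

te_Task 1 = (7 + 4·10 + 25)/6 = 72/6 = 12
te_Task 2 = (1 + 4·2 + 9)/6 = 18/6 = 3
te_Task 3 = (13 + 4·14 + 21)/6 = 90/6 = 15
te_Task 4 = (1 + 4·3 + 17)/6 = 30/6 = 5
te_Task 5 = (1 + 4·3 + 5)/6 = 18/6 = 3
te_Task 6 = (5 + 4·11 + 17)/6 = 66/6 = 11
te_Task 7 = (5 + 4·8 + 11)/6 = 48/6 = 8
te_Task 8 = (4 + 4·6 + 8)/6 = 36/6 = 6
te_Task 9 = (6 + 4·8 + 16)/6 = 54/6 = 9
te_Task 10 = (10 + 4·12 + 14)/6 = 72/6 = 12

Forward pass:
ES_Task 1 = 0; EF_Task 1 = 12
ES_Task 2 = 0; EF_Task 2 = 3
ES_Task 3 = 0; EF_Task 3 = 15
ES_Task 4 = max(EF_Task 2=3, EF_Task 3=15) = 15; EF_Task 4 = 15+5 = 20
ES_Task 5 = 3; EF_Task 5 = 3+3 = 6
ES_Task 6 = max(EF_Task 1=12, EF_Task 2=3) = 12; EF_Task 6 = 12+11 = 23
ES_Task 7 = 12; EF_Task 7 = 12+8 = 20
ES_Task 8 = 6; EF_Task 8 = 6+6 = 12
ES_Task 9 = 20; EF_Task 9 = 20+9 = 29
ES_Task 10 = max(EF_Task 4=20, EF_Task 5=6, EF_Task 6=23, EF_Task 8=12, EF_Task 9=29) = 29; EF_Task 10 = 29+12 = 41
Expected project duration μ = 41 days. Critical path: Task 1 → Task 7 → Task 9 → Task 10.

Backward pass:
LF_Task 10 = 41; LS_Task 10 = 41−12 = 29
LF_Task 9 = LS_Task 10 = 29; LS_Task 9 = 29−9 = 20
LF_Task 8 = LS_Task 10 = 29; LS_Task 8 = 29−6 = 23
LF_Task 7 = LS_Task 9 = 20; LS_Task 7 = 20−8 = 12
LF_Task 6 = LS_Task 10 = 29; LS_Task 6 = 29−11 = 18
LF_Task 5 = min(LS_Task 8=23, LS_Task 10=29) = 23; LS_Task 5 = 23−3 = 20
LF_Task 4 = LS_Task 10 = 29; LS_Task 4 = 29−5 = 24
LF_Task 3 = LS_Task 4 = 24; LS_Task 3 = 24−15 = 9
LF_Task 2 = min(LS_Task 4=24, LS_Task 5=20, LS_Task 6=18) = 18; LS_Task 2 = 18−3 = 15
LF_Task 1 = min(LS_Task 6=18, LS_Task 7=12) = 12; LS_Task 1 = 12−12 = 0
Slack_Task 4 = LS_Task 4 − ES_Task 4 = 24 − 15 = 9

9 days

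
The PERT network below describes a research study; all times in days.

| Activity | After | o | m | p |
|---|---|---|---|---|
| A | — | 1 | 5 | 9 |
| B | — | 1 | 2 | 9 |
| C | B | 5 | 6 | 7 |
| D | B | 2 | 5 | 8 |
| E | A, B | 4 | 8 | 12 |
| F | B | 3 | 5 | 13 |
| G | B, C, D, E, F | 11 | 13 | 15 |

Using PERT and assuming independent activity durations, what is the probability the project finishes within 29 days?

te_A = (1 + 4·5 + 9)/6 = 30/6 = 5; σ²_A = ((9−1)/6)² = 1.778
te_B = (1 + 4·2 + 9)/6 = 18/6 = 3; σ²_B = ((9−1)/6)² = 1.778
te_C = (5 + 4·6 + 7)/6 = 36/6 = 6; σ²_C = ((7−5)/6)² = 0.111
te_D = (2 + 4·5 + 8)/6 = 30/6 = 5; σ²_D = ((8−2)/6)² = 1.000
te_E = (4 + 4·8 + 12)/6 = 48/6 = 8; σ²_E = ((12−4)/6)² = 1.778
te_F = (3 + 4·5 + 13)/6 = 36/6 = 6; σ²_F = ((13−3)/6)² = 2.778
te_G = (11 + 4·13 + 15)/6 = 78/6 = 13; σ²_G = ((15−11)/6)² = 0.444

Forward pass:
ES_A = 0; EF_A = 5
ES_B = 0; EF_B = 3
ES_C = 3; EF_C = 3+6 = 9
ES_D = 3; EF_D = 3+5 = 8
ES_E = max(EF_A=5, EF_B=3) = 5; EF_E = 5+8 = 13
ES_F = 3; EF_F = 3+6 = 9
ES_G = max(EF_B=3, EF_C=9, EF_D=8, EF_E=13, EF_F=9) = 13; EF_G = 13+13 = 26
Expected project duration μ = 26 days. Critical path: A → E → G.

Variance along critical path = 1.778 + 1.778 + 0.444 = 4.000; σ = √4.000 = 2.000 days.
Z = (29 − 26) / 2.000 = 1.500
P(T ≤ 29) = Φ(1.500) ≈ 0.933

0.933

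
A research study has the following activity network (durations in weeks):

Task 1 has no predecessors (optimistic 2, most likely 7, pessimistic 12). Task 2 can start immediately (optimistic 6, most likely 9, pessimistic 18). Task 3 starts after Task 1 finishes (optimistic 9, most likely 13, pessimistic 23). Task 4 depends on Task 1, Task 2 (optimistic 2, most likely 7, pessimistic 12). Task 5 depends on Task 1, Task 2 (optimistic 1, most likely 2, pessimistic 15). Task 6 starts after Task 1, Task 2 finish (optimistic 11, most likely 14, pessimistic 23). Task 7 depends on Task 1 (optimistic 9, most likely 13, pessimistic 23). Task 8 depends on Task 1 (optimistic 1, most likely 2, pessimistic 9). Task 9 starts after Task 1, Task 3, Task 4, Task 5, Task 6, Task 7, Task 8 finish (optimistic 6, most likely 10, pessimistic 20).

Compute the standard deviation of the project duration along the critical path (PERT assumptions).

3.67 weeks

te_Task 1 = (2 + 4·7 + 12)/6 = 42/6 = 7; σ²_Task 1 = ((12−2)/6)² = 2.778
te_Task 2 = (6 + 4·9 + 18)/6 = 60/6 = 10; σ²_Task 2 = ((18−6)/6)² = 4.000
te_Task 3 = (9 + 4·13 + 23)/6 = 84/6 = 14; σ²_Task 3 = ((23−9)/6)² = 5.444
te_Task 4 = (2 + 4·7 + 12)/6 = 42/6 = 7; σ²_Task 4 = ((12−2)/6)² = 2.778
te_Task 5 = (1 + 4·2 + 15)/6 = 24/6 = 4; σ²_Task 5 = ((15−1)/6)² = 5.444
te_Task 6 = (11 + 4·14 + 23)/6 = 90/6 = 15; σ²_Task 6 = ((23−11)/6)² = 4.000
te_Task 7 = (9 + 4·13 + 23)/6 = 84/6 = 14; σ²_Task 7 = ((23−9)/6)² = 5.444
te_Task 8 = (1 + 4·2 + 9)/6 = 18/6 = 3; σ²_Task 8 = ((9−1)/6)² = 1.778
te_Task 9 = (6 + 4·10 + 20)/6 = 66/6 = 11; σ²_Task 9 = ((20−6)/6)² = 5.444

Forward pass:
ES_Task 1 = 0; EF_Task 1 = 7
ES_Task 2 = 0; EF_Task 2 = 10
ES_Task 3 = 7; EF_Task 3 = 7+14 = 21
ES_Task 4 = max(EF_Task 1=7, EF_Task 2=10) = 10; EF_Task 4 = 10+7 = 17
ES_Task 5 = max(EF_Task 1=7, EF_Task 2=10) = 10; EF_Task 5 = 10+4 = 14
ES_Task 6 = max(EF_Task 1=7, EF_Task 2=10) = 10; EF_Task 6 = 10+15 = 25
ES_Task 7 = 7; EF_Task 7 = 7+14 = 21
ES_Task 8 = 7; EF_Task 8 = 7+3 = 10
ES_Task 9 = max(EF_Task 1=7, EF_Task 3=21, EF_Task 4=17, EF_Task 5=14, EF_Task 6=25, EF_Task 7=21, EF_Task 8=10) = 25; EF_Task 9 = 25+11 = 36
Expected project duration μ = 36 weeks. Critical path: Task 2 → Task 6 → Task 9.

Variance along critical path = 4.000 + 4.000 + 5.444 = 13.444
σ = √13.444 = 3.667 weeks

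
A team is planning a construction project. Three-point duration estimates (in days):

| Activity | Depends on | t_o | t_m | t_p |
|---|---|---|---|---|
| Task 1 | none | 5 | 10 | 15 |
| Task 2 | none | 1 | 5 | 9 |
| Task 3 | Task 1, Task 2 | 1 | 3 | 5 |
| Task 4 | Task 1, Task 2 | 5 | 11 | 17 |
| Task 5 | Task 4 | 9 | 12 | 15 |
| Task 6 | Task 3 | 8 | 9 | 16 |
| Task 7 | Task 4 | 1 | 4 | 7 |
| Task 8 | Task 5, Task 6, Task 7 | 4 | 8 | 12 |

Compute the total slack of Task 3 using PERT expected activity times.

10 days

te_Task 1 = (5 + 4·10 + 15)/6 = 60/6 = 10
te_Task 2 = (1 + 4·5 + 9)/6 = 30/6 = 5
te_Task 3 = (1 + 4·3 + 5)/6 = 18/6 = 3
te_Task 4 = (5 + 4·11 + 17)/6 = 66/6 = 11
te_Task 5 = (9 + 4·12 + 15)/6 = 72/6 = 12
te_Task 6 = (8 + 4·9 + 16)/6 = 60/6 = 10
te_Task 7 = (1 + 4·4 + 7)/6 = 24/6 = 4
te_Task 8 = (4 + 4·8 + 12)/6 = 48/6 = 8

Forward pass:
ES_Task 1 = 0; EF_Task 1 = 10
ES_Task 2 = 0; EF_Task 2 = 5
ES_Task 3 = max(EF_Task 1=10, EF_Task 2=5) = 10; EF_Task 3 = 10+3 = 13
ES_Task 4 = max(EF_Task 1=10, EF_Task 2=5) = 10; EF_Task 4 = 10+11 = 21
ES_Task 5 = 21; EF_Task 5 = 21+12 = 33
ES_Task 6 = 13; EF_Task 6 = 13+10 = 23
ES_Task 7 = 21; EF_Task 7 = 21+4 = 25
ES_Task 8 = max(EF_Task 5=33, EF_Task 6=23, EF_Task 7=25) = 33; EF_Task 8 = 33+8 = 41
Expected project duration μ = 41 days. Critical path: Task 1 → Task 4 → Task 5 → Task 8.

Backward pass:
LF_Task 8 = 41; LS_Task 8 = 41−8 = 33
LF_Task 7 = LS_Task 8 = 33; LS_Task 7 = 33−4 = 29
LF_Task 6 = LS_Task 8 = 33; LS_Task 6 = 33−10 = 23
LF_Task 5 = LS_Task 8 = 33; LS_Task 5 = 33−12 = 21
LF_Task 4 = min(LS_Task 5=21, LS_Task 7=29) = 21; LS_Task 4 = 21−11 = 10
LF_Task 3 = LS_Task 6 = 23; LS_Task 3 = 23−3 = 20
LF_Task 2 = min(LS_Task 3=20, LS_Task 4=10) = 10; LS_Task 2 = 10−5 = 5
LF_Task 1 = min(LS_Task 3=20, LS_Task 4=10) = 10; LS_Task 1 = 10−10 = 0
Slack_Task 3 = LS_Task 3 − ES_Task 3 = 20 − 10 = 10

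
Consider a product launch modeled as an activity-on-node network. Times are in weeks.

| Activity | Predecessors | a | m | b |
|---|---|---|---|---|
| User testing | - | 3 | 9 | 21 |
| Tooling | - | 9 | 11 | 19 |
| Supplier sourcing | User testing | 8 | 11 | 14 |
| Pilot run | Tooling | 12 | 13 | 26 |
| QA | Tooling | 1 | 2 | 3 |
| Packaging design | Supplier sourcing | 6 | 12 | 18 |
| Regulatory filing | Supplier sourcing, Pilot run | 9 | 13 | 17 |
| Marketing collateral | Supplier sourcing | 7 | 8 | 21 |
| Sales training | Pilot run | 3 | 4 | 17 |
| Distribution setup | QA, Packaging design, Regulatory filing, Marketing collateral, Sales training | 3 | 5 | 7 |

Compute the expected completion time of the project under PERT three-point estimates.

te_User testing = (3 + 4·9 + 21)/6 = 60/6 = 10
te_Tooling = (9 + 4·11 + 19)/6 = 72/6 = 12
te_Supplier sourcing = (8 + 4·11 + 14)/6 = 66/6 = 11
te_Pilot run = (12 + 4·13 + 26)/6 = 90/6 = 15
te_QA = (1 + 4·2 + 3)/6 = 12/6 = 2
te_Packaging design = (6 + 4·12 + 18)/6 = 72/6 = 12
te_Regulatory filing = (9 + 4·13 + 17)/6 = 78/6 = 13
te_Marketing collateral = (7 + 4·8 + 21)/6 = 60/6 = 10
te_Sales training = (3 + 4·4 + 17)/6 = 36/6 = 6
te_Distribution setup = (3 + 4·5 + 7)/6 = 30/6 = 5

Forward pass:
ES_User testing = 0; EF_User testing = 10
ES_Tooling = 0; EF_Tooling = 12
ES_Supplier sourcing = 10; EF_Supplier sourcing = 10+11 = 21
ES_Pilot run = 12; EF_Pilot run = 12+15 = 27
ES_QA = 12; EF_QA = 12+2 = 14
ES_Packaging design = 21; EF_Packaging design = 21+12 = 33
ES_Regulatory filing = max(EF_Supplier sourcing=21, EF_Pilot run=27) = 27; EF_Regulatory filing = 27+13 = 40
ES_Marketing collateral = 21; EF_Marketing collateral = 21+10 = 31
ES_Sales training = 27; EF_Sales training = 27+6 = 33
ES_Distribution setup = max(EF_QA=14, EF_Packaging design=33, EF_Regulatory filing=40, EF_Marketing collateral=31, EF_Sales training=33) = 40; EF_Distribution setup = 40+5 = 45
Expected project duration μ = 45 weeks. Critical path: Tooling → Pilot run → Regulatory filing → Distribution setup.

45 weeks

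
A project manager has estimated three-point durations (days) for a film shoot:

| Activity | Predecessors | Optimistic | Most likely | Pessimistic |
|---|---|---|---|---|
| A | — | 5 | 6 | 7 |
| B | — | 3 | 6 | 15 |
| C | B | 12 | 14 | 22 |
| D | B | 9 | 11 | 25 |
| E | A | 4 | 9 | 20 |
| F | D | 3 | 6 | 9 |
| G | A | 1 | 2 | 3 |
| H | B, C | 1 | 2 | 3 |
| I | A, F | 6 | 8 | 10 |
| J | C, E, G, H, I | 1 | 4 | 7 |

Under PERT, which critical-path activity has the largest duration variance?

te_A = (5 + 4·6 + 7)/6 = 36/6 = 6; σ²_A = ((7−5)/6)² = 0.111
te_B = (3 + 4·6 + 15)/6 = 42/6 = 7; σ²_B = ((15−3)/6)² = 4.000
te_C = (12 + 4·14 + 22)/6 = 90/6 = 15; σ²_C = ((22−12)/6)² = 2.778
te_D = (9 + 4·11 + 25)/6 = 78/6 = 13; σ²_D = ((25−9)/6)² = 7.111
te_E = (4 + 4·9 + 20)/6 = 60/6 = 10; σ²_E = ((20−4)/6)² = 7.111
te_F = (3 + 4·6 + 9)/6 = 36/6 = 6; σ²_F = ((9−3)/6)² = 1.000
te_G = (1 + 4·2 + 3)/6 = 12/6 = 2; σ²_G = ((3−1)/6)² = 0.111
te_H = (1 + 4·2 + 3)/6 = 12/6 = 2; σ²_H = ((3−1)/6)² = 0.111
te_I = (6 + 4·8 + 10)/6 = 48/6 = 8; σ²_I = ((10−6)/6)² = 0.444
te_J = (1 + 4·4 + 7)/6 = 24/6 = 4; σ²_J = ((7−1)/6)² = 1.000

Forward pass:
ES_A = 0; EF_A = 6
ES_B = 0; EF_B = 7
ES_C = 7; EF_C = 7+15 = 22
ES_D = 7; EF_D = 7+13 = 20
ES_E = 6; EF_E = 6+10 = 16
ES_F = 20; EF_F = 20+6 = 26
ES_G = 6; EF_G = 6+2 = 8
ES_H = max(EF_B=7, EF_C=22) = 22; EF_H = 22+2 = 24
ES_I = max(EF_A=6, EF_F=26) = 26; EF_I = 26+8 = 34
ES_J = max(EF_C=22, EF_E=16, EF_G=8, EF_H=24, EF_I=34) = 34; EF_J = 34+4 = 38
Expected project duration μ = 38 days. Critical path: B → D → F → I → J.

Variances on critical path: σ²_B=4.000, σ²_D=7.111, σ²_F=1.000, σ²_I=0.444, σ²_J=1.000.
Largest is σ²_D = 7.111.

D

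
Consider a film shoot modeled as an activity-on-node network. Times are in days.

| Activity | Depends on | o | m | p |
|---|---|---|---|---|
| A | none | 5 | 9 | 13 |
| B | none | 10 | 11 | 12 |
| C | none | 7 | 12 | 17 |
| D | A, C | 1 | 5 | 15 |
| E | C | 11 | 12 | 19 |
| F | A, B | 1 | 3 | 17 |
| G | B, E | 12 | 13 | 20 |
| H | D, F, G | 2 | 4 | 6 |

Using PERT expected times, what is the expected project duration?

43 days

te_A = (5 + 4·9 + 13)/6 = 54/6 = 9
te_B = (10 + 4·11 + 12)/6 = 66/6 = 11
te_C = (7 + 4·12 + 17)/6 = 72/6 = 12
te_D = (1 + 4·5 + 15)/6 = 36/6 = 6
te_E = (11 + 4·12 + 19)/6 = 78/6 = 13
te_F = (1 + 4·3 + 17)/6 = 30/6 = 5
te_G = (12 + 4·13 + 20)/6 = 84/6 = 14
te_H = (2 + 4·4 + 6)/6 = 24/6 = 4

Forward pass:
ES_A = 0; EF_A = 9
ES_B = 0; EF_B = 11
ES_C = 0; EF_C = 12
ES_D = max(EF_A=9, EF_C=12) = 12; EF_D = 12+6 = 18
ES_E = 12; EF_E = 12+13 = 25
ES_F = max(EF_A=9, EF_B=11) = 11; EF_F = 11+5 = 16
ES_G = max(EF_B=11, EF_E=25) = 25; EF_G = 25+14 = 39
ES_H = max(EF_D=18, EF_F=16, EF_G=39) = 39; EF_H = 39+4 = 43
Expected project duration μ = 43 days. Critical path: C → E → G → H.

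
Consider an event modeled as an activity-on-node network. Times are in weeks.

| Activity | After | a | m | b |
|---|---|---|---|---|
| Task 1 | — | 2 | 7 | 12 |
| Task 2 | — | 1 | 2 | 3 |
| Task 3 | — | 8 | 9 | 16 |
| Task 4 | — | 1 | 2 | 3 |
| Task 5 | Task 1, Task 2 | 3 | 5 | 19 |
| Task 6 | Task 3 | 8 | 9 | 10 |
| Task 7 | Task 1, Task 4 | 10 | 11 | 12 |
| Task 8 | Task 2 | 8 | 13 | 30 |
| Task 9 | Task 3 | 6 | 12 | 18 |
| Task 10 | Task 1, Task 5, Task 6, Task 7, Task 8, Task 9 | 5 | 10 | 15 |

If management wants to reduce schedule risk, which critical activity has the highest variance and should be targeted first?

Task 9

te_Task 1 = (2 + 4·7 + 12)/6 = 42/6 = 7; σ²_Task 1 = ((12−2)/6)² = 2.778
te_Task 2 = (1 + 4·2 + 3)/6 = 12/6 = 2; σ²_Task 2 = ((3−1)/6)² = 0.111
te_Task 3 = (8 + 4·9 + 16)/6 = 60/6 = 10; σ²_Task 3 = ((16−8)/6)² = 1.778
te_Task 4 = (1 + 4·2 + 3)/6 = 12/6 = 2; σ²_Task 4 = ((3−1)/6)² = 0.111
te_Task 5 = (3 + 4·5 + 19)/6 = 42/6 = 7; σ²_Task 5 = ((19−3)/6)² = 7.111
te_Task 6 = (8 + 4·9 + 10)/6 = 54/6 = 9; σ²_Task 6 = ((10−8)/6)² = 0.111
te_Task 7 = (10 + 4·11 + 12)/6 = 66/6 = 11; σ²_Task 7 = ((12−10)/6)² = 0.111
te_Task 8 = (8 + 4·13 + 30)/6 = 90/6 = 15; σ²_Task 8 = ((30−8)/6)² = 13.444
te_Task 9 = (6 + 4·12 + 18)/6 = 72/6 = 12; σ²_Task 9 = ((18−6)/6)² = 4.000
te_Task 10 = (5 + 4·10 + 15)/6 = 60/6 = 10; σ²_Task 10 = ((15−5)/6)² = 2.778

Forward pass:
ES_Task 1 = 0; EF_Task 1 = 7
ES_Task 2 = 0; EF_Task 2 = 2
ES_Task 3 = 0; EF_Task 3 = 10
ES_Task 4 = 0; EF_Task 4 = 2
ES_Task 5 = max(EF_Task 1=7, EF_Task 2=2) = 7; EF_Task 5 = 7+7 = 14
ES_Task 6 = 10; EF_Task 6 = 10+9 = 19
ES_Task 7 = max(EF_Task 1=7, EF_Task 4=2) = 7; EF_Task 7 = 7+11 = 18
ES_Task 8 = 2; EF_Task 8 = 2+15 = 17
ES_Task 9 = 10; EF_Task 9 = 10+12 = 22
ES_Task 10 = max(EF_Task 1=7, EF_Task 5=14, EF_Task 6=19, EF_Task 7=18, EF_Task 8=17, EF_Task 9=22) = 22; EF_Task 10 = 22+10 = 32
Expected project duration μ = 32 weeks. Critical path: Task 3 → Task 9 → Task 10.

Variances on critical path: σ²_Task 3=1.778, σ²_Task 9=4.000, σ²_Task 10=2.778.
Largest is σ²_Task 9 = 4.000.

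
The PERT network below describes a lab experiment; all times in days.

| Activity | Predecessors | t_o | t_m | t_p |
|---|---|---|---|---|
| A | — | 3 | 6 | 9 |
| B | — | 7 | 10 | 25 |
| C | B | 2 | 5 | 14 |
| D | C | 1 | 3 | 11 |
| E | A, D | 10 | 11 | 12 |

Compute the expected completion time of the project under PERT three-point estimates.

te_A = (3 + 4·6 + 9)/6 = 36/6 = 6
te_B = (7 + 4·10 + 25)/6 = 72/6 = 12
te_C = (2 + 4·5 + 14)/6 = 36/6 = 6
te_D = (1 + 4·3 + 11)/6 = 24/6 = 4
te_E = (10 + 4·11 + 12)/6 = 66/6 = 11

Forward pass:
ES_A = 0; EF_A = 6
ES_B = 0; EF_B = 12
ES_C = 12; EF_C = 12+6 = 18
ES_D = 18; EF_D = 18+4 = 22
ES_E = max(EF_A=6, EF_D=22) = 22; EF_E = 22+11 = 33
Expected project duration μ = 33 days. Critical path: B → C → D → E.

33 days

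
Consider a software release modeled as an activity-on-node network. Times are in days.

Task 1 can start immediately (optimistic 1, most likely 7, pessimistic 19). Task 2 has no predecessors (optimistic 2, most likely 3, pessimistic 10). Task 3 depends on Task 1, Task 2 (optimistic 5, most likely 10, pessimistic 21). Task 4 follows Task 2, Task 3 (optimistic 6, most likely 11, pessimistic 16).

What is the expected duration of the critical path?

30 days

te_Task 1 = (1 + 4·7 + 19)/6 = 48/6 = 8
te_Task 2 = (2 + 4·3 + 10)/6 = 24/6 = 4
te_Task 3 = (5 + 4·10 + 21)/6 = 66/6 = 11
te_Task 4 = (6 + 4·11 + 16)/6 = 66/6 = 11

Forward pass:
ES_Task 1 = 0; EF_Task 1 = 8
ES_Task 2 = 0; EF_Task 2 = 4
ES_Task 3 = max(EF_Task 1=8, EF_Task 2=4) = 8; EF_Task 3 = 8+11 = 19
ES_Task 4 = max(EF_Task 2=4, EF_Task 3=19) = 19; EF_Task 4 = 19+11 = 30
Expected project duration μ = 30 days. Critical path: Task 1 → Task 3 → Task 4.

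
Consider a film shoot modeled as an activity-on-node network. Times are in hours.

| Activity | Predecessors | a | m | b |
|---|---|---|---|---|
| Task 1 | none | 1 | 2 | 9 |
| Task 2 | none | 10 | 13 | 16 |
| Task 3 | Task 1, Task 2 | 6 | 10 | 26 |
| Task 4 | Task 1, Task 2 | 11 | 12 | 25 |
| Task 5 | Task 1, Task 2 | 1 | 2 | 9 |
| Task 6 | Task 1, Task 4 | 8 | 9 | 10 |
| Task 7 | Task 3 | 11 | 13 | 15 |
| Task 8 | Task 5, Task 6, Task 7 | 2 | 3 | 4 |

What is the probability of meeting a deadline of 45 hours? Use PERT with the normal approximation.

te_Task 1 = (1 + 4·2 + 9)/6 = 18/6 = 3; σ²_Task 1 = ((9−1)/6)² = 1.778
te_Task 2 = (10 + 4·13 + 16)/6 = 78/6 = 13; σ²_Task 2 = ((16−10)/6)² = 1.000
te_Task 3 = (6 + 4·10 + 26)/6 = 72/6 = 12; σ²_Task 3 = ((26−6)/6)² = 11.111
te_Task 4 = (11 + 4·12 + 25)/6 = 84/6 = 14; σ²_Task 4 = ((25−11)/6)² = 5.444
te_Task 5 = (1 + 4·2 + 9)/6 = 18/6 = 3; σ²_Task 5 = ((9−1)/6)² = 1.778
te_Task 6 = (8 + 4·9 + 10)/6 = 54/6 = 9; σ²_Task 6 = ((10−8)/6)² = 0.111
te_Task 7 = (11 + 4·13 + 15)/6 = 78/6 = 13; σ²_Task 7 = ((15−11)/6)² = 0.444
te_Task 8 = (2 + 4·3 + 4)/6 = 18/6 = 3; σ²_Task 8 = ((4−2)/6)² = 0.111

Forward pass:
ES_Task 1 = 0; EF_Task 1 = 3
ES_Task 2 = 0; EF_Task 2 = 13
ES_Task 3 = max(EF_Task 1=3, EF_Task 2=13) = 13; EF_Task 3 = 13+12 = 25
ES_Task 4 = max(EF_Task 1=3, EF_Task 2=13) = 13; EF_Task 4 = 13+14 = 27
ES_Task 5 = max(EF_Task 1=3, EF_Task 2=13) = 13; EF_Task 5 = 13+3 = 16
ES_Task 6 = max(EF_Task 1=3, EF_Task 4=27) = 27; EF_Task 6 = 27+9 = 36
ES_Task 7 = 25; EF_Task 7 = 25+13 = 38
ES_Task 8 = max(EF_Task 5=16, EF_Task 6=36, EF_Task 7=38) = 38; EF_Task 8 = 38+3 = 41
Expected project duration μ = 41 hours. Critical path: Task 2 → Task 3 → Task 7 → Task 8.

Variance along critical path = 1.000 + 11.111 + 0.444 + 0.111 = 12.667; σ = √12.667 = 3.559 hours.
Z = (45 − 41) / 3.559 = 1.124
P(T ≤ 45) = Φ(1.124) ≈ 0.869

0.869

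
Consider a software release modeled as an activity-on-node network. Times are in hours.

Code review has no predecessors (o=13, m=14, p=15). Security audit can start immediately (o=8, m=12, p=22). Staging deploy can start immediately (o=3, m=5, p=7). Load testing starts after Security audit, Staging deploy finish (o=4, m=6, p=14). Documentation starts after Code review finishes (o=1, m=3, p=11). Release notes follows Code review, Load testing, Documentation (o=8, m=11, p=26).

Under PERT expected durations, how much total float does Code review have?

te_Code review = (13 + 4·14 + 15)/6 = 84/6 = 14
te_Security audit = (8 + 4·12 + 22)/6 = 78/6 = 13
te_Staging deploy = (3 + 4·5 + 7)/6 = 30/6 = 5
te_Load testing = (4 + 4·6 + 14)/6 = 42/6 = 7
te_Documentation = (1 + 4·3 + 11)/6 = 24/6 = 4
te_Release notes = (8 + 4·11 + 26)/6 = 78/6 = 13

Forward pass:
ES_Code review = 0; EF_Code review = 14
ES_Security audit = 0; EF_Security audit = 13
ES_Staging deploy = 0; EF_Staging deploy = 5
ES_Load testing = max(EF_Security audit=13, EF_Staging deploy=5) = 13; EF_Load testing = 13+7 = 20
ES_Documentation = 14; EF_Documentation = 14+4 = 18
ES_Release notes = max(EF_Code review=14, EF_Load testing=20, EF_Documentation=18) = 20; EF_Release notes = 20+13 = 33
Expected project duration μ = 33 hours. Critical path: Security audit → Load testing → Release notes.

Backward pass:
LF_Release notes = 33; LS_Release notes = 33−13 = 20
LF_Documentation = LS_Release notes = 20; LS_Documentation = 20−4 = 16
LF_Load testing = LS_Release notes = 20; LS_Load testing = 20−7 = 13
LF_Staging deploy = LS_Load testing = 13; LS_Staging deploy = 13−5 = 8
LF_Security audit = LS_Load testing = 13; LS_Security audit = 13−13 = 0
LF_Code review = min(LS_Documentation=16, LS_Release notes=20) = 16; LS_Code review = 16−14 = 2
Slack_Code review = LS_Code review − ES_Code review = 2 − 0 = 2

2 hours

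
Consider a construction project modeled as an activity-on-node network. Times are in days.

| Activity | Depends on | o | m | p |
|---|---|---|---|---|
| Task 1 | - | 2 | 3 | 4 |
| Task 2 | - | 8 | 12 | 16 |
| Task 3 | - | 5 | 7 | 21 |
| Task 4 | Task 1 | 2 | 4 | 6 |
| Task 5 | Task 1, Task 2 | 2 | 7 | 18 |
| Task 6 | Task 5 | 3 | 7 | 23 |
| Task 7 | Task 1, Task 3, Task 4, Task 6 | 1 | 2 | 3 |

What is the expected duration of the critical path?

te_Task 1 = (2 + 4·3 + 4)/6 = 18/6 = 3
te_Task 2 = (8 + 4·12 + 16)/6 = 72/6 = 12
te_Task 3 = (5 + 4·7 + 21)/6 = 54/6 = 9
te_Task 4 = (2 + 4·4 + 6)/6 = 24/6 = 4
te_Task 5 = (2 + 4·7 + 18)/6 = 48/6 = 8
te_Task 6 = (3 + 4·7 + 23)/6 = 54/6 = 9
te_Task 7 = (1 + 4·2 + 3)/6 = 12/6 = 2

Forward pass:
ES_Task 1 = 0; EF_Task 1 = 3
ES_Task 2 = 0; EF_Task 2 = 12
ES_Task 3 = 0; EF_Task 3 = 9
ES_Task 4 = 3; EF_Task 4 = 3+4 = 7
ES_Task 5 = max(EF_Task 1=3, EF_Task 2=12) = 12; EF_Task 5 = 12+8 = 20
ES_Task 6 = 20; EF_Task 6 = 20+9 = 29
ES_Task 7 = max(EF_Task 1=3, EF_Task 3=9, EF_Task 4=7, EF_Task 6=29) = 29; EF_Task 7 = 29+2 = 31
Expected project duration μ = 31 days. Critical path: Task 2 → Task 5 → Task 6 → Task 7.

31 days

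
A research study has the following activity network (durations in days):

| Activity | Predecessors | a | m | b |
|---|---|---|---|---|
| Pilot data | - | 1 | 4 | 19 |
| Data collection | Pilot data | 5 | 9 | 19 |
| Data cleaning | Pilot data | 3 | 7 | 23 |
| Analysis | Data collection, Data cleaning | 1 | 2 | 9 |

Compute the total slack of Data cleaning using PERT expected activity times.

1 days

te_Pilot data = (1 + 4·4 + 19)/6 = 36/6 = 6
te_Data collection = (5 + 4·9 + 19)/6 = 60/6 = 10
te_Data cleaning = (3 + 4·7 + 23)/6 = 54/6 = 9
te_Analysis = (1 + 4·2 + 9)/6 = 18/6 = 3

Forward pass:
ES_Pilot data = 0; EF_Pilot data = 6
ES_Data collection = 6; EF_Data collection = 6+10 = 16
ES_Data cleaning = 6; EF_Data cleaning = 6+9 = 15
ES_Analysis = max(EF_Data collection=16, EF_Data cleaning=15) = 16; EF_Analysis = 16+3 = 19
Expected project duration μ = 19 days. Critical path: Pilot data → Data collection → Analysis.

Backward pass:
LF_Analysis = 19; LS_Analysis = 19−3 = 16
LF_Data cleaning = LS_Analysis = 16; LS_Data cleaning = 16−9 = 7
LF_Data collection = LS_Analysis = 16; LS_Data collection = 16−10 = 6
LF_Pilot data = min(LS_Data collection=6, LS_Data cleaning=7) = 6; LS_Pilot data = 6−6 = 0
Slack_Data cleaning = LS_Data cleaning − ES_Data cleaning = 7 − 6 = 1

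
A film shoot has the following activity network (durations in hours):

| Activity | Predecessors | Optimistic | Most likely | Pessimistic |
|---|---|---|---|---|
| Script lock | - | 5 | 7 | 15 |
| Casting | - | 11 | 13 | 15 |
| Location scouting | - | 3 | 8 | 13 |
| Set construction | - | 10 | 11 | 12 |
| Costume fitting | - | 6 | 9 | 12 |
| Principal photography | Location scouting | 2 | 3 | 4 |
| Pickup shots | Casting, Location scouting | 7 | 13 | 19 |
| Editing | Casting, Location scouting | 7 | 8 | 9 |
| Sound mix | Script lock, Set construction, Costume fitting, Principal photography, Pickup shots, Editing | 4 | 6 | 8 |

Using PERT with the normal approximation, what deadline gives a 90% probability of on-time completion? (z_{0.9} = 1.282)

te_Script lock = (5 + 4·7 + 15)/6 = 48/6 = 8; σ²_Script lock = ((15−5)/6)² = 2.778
te_Casting = (11 + 4·13 + 15)/6 = 78/6 = 13; σ²_Casting = ((15−11)/6)² = 0.444
te_Location scouting = (3 + 4·8 + 13)/6 = 48/6 = 8; σ²_Location scouting = ((13−3)/6)² = 2.778
te_Set construction = (10 + 4·11 + 12)/6 = 66/6 = 11; σ²_Set construction = ((12−10)/6)² = 0.111
te_Costume fitting = (6 + 4·9 + 12)/6 = 54/6 = 9; σ²_Costume fitting = ((12−6)/6)² = 1.000
te_Principal photography = (2 + 4·3 + 4)/6 = 18/6 = 3; σ²_Principal photography = ((4−2)/6)² = 0.111
te_Pickup shots = (7 + 4·13 + 19)/6 = 78/6 = 13; σ²_Pickup shots = ((19−7)/6)² = 4.000
te_Editing = (7 + 4·8 + 9)/6 = 48/6 = 8; σ²_Editing = ((9−7)/6)² = 0.111
te_Sound mix = (4 + 4·6 + 8)/6 = 36/6 = 6; σ²_Sound mix = ((8−4)/6)² = 0.444

Forward pass:
ES_Script lock = 0; EF_Script lock = 8
ES_Casting = 0; EF_Casting = 13
ES_Location scouting = 0; EF_Location scouting = 8
ES_Set construction = 0; EF_Set construction = 11
ES_Costume fitting = 0; EF_Costume fitting = 9
ES_Principal photography = 8; EF_Principal photography = 8+3 = 11
ES_Pickup shots = max(EF_Casting=13, EF_Location scouting=8) = 13; EF_Pickup shots = 13+13 = 26
ES_Editing = max(EF_Casting=13, EF_Location scouting=8) = 13; EF_Editing = 13+8 = 21
ES_Sound mix = max(EF_Script lock=8, EF_Set construction=11, EF_Costume fitting=9, EF_Principal photography=11, EF_Pickup shots=26, EF_Editing=21) = 26; EF_Sound mix = 26+6 = 32
Expected project duration μ = 32 hours. Critical path: Casting → Pickup shots → Sound mix.

Variance along critical path = 0.444 + 4.000 + 0.444 = 4.889; σ = 2.211 hours.
D = μ + z·σ = 32 + 1.282·2.211 = 34.8 hours

34.8 hours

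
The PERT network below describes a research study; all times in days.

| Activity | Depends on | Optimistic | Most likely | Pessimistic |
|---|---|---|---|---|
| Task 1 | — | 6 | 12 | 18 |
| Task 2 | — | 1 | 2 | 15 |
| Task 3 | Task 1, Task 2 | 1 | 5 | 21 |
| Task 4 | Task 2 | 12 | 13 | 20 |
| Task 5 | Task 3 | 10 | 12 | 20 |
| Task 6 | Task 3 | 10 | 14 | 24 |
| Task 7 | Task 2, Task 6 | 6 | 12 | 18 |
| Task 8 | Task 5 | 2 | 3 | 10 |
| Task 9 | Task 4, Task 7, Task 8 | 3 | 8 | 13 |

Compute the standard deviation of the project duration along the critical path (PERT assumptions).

5.23 days

te_Task 1 = (6 + 4·12 + 18)/6 = 72/6 = 12; σ²_Task 1 = ((18−6)/6)² = 4.000
te_Task 2 = (1 + 4·2 + 15)/6 = 24/6 = 4; σ²_Task 2 = ((15−1)/6)² = 5.444
te_Task 3 = (1 + 4·5 + 21)/6 = 42/6 = 7; σ²_Task 3 = ((21−1)/6)² = 11.111
te_Task 4 = (12 + 4·13 + 20)/6 = 84/6 = 14; σ²_Task 4 = ((20−12)/6)² = 1.778
te_Task 5 = (10 + 4·12 + 20)/6 = 78/6 = 13; σ²_Task 5 = ((20−10)/6)² = 2.778
te_Task 6 = (10 + 4·14 + 24)/6 = 90/6 = 15; σ²_Task 6 = ((24−10)/6)² = 5.444
te_Task 7 = (6 + 4·12 + 18)/6 = 72/6 = 12; σ²_Task 7 = ((18−6)/6)² = 4.000
te_Task 8 = (2 + 4·3 + 10)/6 = 24/6 = 4; σ²_Task 8 = ((10−2)/6)² = 1.778
te_Task 9 = (3 + 4·8 + 13)/6 = 48/6 = 8; σ²_Task 9 = ((13−3)/6)² = 2.778

Forward pass:
ES_Task 1 = 0; EF_Task 1 = 12
ES_Task 2 = 0; EF_Task 2 = 4
ES_Task 3 = max(EF_Task 1=12, EF_Task 2=4) = 12; EF_Task 3 = 12+7 = 19
ES_Task 4 = 4; EF_Task 4 = 4+14 = 18
ES_Task 5 = 19; EF_Task 5 = 19+13 = 32
ES_Task 6 = 19; EF_Task 6 = 19+15 = 34
ES_Task 7 = max(EF_Task 2=4, EF_Task 6=34) = 34; EF_Task 7 = 34+12 = 46
ES_Task 8 = 32; EF_Task 8 = 32+4 = 36
ES_Task 9 = max(EF_Task 4=18, EF_Task 7=46, EF_Task 8=36) = 46; EF_Task 9 = 46+8 = 54
Expected project duration μ = 54 days. Critical path: Task 1 → Task 3 → Task 6 → Task 7 → Task 9.

Variance along critical path = 4.000 + 11.111 + 5.444 + 4.000 + 2.778 = 27.333
σ = √27.333 = 5.228 days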